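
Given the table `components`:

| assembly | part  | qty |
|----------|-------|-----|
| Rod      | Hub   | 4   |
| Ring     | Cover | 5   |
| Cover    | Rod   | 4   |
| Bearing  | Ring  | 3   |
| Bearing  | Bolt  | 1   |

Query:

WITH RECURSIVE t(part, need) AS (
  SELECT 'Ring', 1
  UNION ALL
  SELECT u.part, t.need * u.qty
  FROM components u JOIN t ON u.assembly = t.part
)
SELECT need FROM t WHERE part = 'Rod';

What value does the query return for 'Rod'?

Base: (Ring, need=1).
Iteration 1: components of {Ring} -> Cover = 1*5 = 5.
Iteration 2: components of {Cover} -> Rod = 5*4 = 20.
Iteration 3: components of {Rod} -> Hub = 20*4 = 80.
Iteration 4: no further components; recursion stops.

20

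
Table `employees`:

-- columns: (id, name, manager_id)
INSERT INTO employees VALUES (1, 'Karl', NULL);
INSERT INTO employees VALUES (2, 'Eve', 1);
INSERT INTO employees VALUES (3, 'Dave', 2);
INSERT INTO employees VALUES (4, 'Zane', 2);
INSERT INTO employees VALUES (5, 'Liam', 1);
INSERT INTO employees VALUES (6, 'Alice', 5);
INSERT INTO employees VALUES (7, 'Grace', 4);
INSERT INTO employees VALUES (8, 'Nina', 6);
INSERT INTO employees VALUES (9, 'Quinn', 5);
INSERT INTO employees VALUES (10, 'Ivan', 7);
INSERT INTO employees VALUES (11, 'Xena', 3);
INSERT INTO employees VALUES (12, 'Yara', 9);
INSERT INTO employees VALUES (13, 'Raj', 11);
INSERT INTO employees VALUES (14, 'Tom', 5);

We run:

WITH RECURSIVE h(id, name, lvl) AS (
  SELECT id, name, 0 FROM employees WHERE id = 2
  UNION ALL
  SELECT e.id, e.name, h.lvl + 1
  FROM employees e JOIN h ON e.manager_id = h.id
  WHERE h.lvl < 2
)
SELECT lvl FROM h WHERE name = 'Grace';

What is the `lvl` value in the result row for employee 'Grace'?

Base: id=2 (Eve) at lvl 0.
Iteration 1: rows with manager_id in {2} -> Dave (id 3, lvl 1), Zane (id 4, lvl 1).
Iteration 2: rows with manager_id in {3,4} -> Grace (id 7, lvl 2), Xena (id 11, lvl 2).
Iteration 3: lvl < 2 fails for all current rows; recursion stops.

2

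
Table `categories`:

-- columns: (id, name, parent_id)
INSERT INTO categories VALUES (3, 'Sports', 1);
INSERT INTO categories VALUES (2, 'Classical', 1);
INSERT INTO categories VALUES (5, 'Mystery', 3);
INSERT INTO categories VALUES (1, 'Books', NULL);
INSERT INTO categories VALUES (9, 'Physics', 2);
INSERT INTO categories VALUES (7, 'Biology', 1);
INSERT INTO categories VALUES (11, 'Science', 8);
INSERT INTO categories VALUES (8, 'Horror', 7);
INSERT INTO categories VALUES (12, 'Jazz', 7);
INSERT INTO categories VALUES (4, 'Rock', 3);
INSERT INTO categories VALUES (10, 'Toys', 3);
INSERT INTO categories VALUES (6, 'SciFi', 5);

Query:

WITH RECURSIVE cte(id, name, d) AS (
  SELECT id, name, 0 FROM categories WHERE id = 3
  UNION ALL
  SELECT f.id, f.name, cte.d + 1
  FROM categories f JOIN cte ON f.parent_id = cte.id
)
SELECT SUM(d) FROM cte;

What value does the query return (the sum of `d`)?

5

Base: id=3 (Sports) at d 0.
Iteration 1: rows with parent_id in {3} -> Rock (id 4, d 1), Mystery (id 5, d 1), Toys (id 10, d 1).
Iteration 2: rows with parent_id in {4,5,10} -> SciFi (id 6, d 2).
Iteration 3: no rows with parent_id in {6}; recursion stops.
SUM(d) = 0 + 1 + 1 + 1 + 2 = 5.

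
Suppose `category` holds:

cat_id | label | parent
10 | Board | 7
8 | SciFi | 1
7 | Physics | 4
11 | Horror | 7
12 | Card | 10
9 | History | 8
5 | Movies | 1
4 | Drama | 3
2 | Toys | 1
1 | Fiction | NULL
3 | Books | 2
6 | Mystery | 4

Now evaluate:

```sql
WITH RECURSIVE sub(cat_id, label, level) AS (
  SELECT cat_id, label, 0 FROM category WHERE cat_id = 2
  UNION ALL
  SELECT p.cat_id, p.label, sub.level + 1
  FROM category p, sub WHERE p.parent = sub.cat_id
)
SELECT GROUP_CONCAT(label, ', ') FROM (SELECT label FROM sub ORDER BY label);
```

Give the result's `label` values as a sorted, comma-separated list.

Base: cat_id=2 (Toys) at level 0.
Iteration 1: rows with parent in {2} -> Books (id 3, level 1).
Iteration 2: rows with parent in {3} -> Drama (id 4, level 2).
Iteration 3: rows with parent in {4} -> Mystery (id 6, level 3), Physics (id 7, level 3).
Iteration 4: rows with parent in {6,7} -> Board (id 10, level 4), Horror (id 11, level 4).
Iteration 5: rows with parent in {10,11} -> Card (id 12, level 5).
Iteration 6: no rows with parent in {12}; recursion stops.

Board, Books, Card, Drama, Horror, Mystery, Physics, Toys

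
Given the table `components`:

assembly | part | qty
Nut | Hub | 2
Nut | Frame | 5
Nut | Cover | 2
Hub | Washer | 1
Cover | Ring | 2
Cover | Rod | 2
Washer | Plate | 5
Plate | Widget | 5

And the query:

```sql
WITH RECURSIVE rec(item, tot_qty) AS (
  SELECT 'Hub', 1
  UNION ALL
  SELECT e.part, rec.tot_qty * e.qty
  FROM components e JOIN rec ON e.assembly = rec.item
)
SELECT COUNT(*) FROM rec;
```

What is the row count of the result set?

4

Base: (Hub, tot_qty=1).
Iteration 1: components of {Hub} -> Washer = 1*1 = 1.
Iteration 2: components of {Washer} -> Plate = 1*5 = 5.
Iteration 3: components of {Plate} -> Widget = 5*5 = 25.
Iteration 4: no further components; recursion stops.
Total rows emitted: 4.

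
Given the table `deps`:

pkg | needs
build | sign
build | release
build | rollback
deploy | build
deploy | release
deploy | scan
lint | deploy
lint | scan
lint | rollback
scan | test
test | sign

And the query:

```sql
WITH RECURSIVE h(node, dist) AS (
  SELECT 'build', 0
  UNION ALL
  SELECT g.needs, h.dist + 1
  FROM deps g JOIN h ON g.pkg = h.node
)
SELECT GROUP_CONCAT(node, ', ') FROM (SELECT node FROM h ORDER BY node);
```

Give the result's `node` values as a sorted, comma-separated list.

Base: (build, dist=0).
Iteration 1: edges from {build} -> (release, dist=1), (rollback, dist=1), (sign, dist=1).
Iteration 2: no outgoing edges from {release,rollback,sign}; recursion stops.

build, release, rollback, sign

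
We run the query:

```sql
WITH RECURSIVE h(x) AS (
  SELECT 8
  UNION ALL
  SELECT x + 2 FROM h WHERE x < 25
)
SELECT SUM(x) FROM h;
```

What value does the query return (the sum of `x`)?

Base: x=8.
Iteration 1: 8 < 25 holds -> x = 8 + 2 = 10.
Iteration 2: 10 < 25 holds -> x = 10 + 2 = 12.
Iteration 3: 12 < 25 holds -> x = 12 + 2 = 14.
Iteration 4: 14 < 25 holds -> x = 14 + 2 = 16.
Iteration 5: 16 < 25 holds -> x = 16 + 2 = 18.
Iteration 6: 18 < 25 holds -> x = 18 + 2 = 20.
Iteration 7: 20 < 25 holds -> x = 20 + 2 = 22.
Iteration 8: 22 < 25 holds -> x = 22 + 2 = 24.
Iteration 9: 24 < 25 holds -> x = 24 + 2 = 26.
Iteration 10: 26 < 25 fails; recursion stops.
SUM(x) = 8 + 10 + 12 + 14 + 16 + 18 + 20 + 22 + 24 + 26 = 170.

170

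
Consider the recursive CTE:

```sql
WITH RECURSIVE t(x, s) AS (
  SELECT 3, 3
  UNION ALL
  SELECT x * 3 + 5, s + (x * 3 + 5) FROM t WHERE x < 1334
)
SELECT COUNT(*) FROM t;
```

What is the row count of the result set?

6

Base: x=3, s=3.
Iteration 1: 3 < 1334 holds -> x = 3 * 3 + 5 = 14, s = 3 + 14 = 17.
Iteration 2: 14 < 1334 holds -> x = 14 * 3 + 5 = 47, s = 17 + 47 = 64.
Iteration 3: 47 < 1334 holds -> x = 47 * 3 + 5 = 146, s = 64 + 146 = 210.
Iteration 4: 146 < 1334 holds -> x = 146 * 3 + 5 = 443, s = 210 + 443 = 653.
Iteration 5: 443 < 1334 holds -> x = 443 * 3 + 5 = 1334, s = 653 + 1334 = 1987.
Iteration 6: 1334 < 1334 fails; recursion stops.
Total rows emitted: 6.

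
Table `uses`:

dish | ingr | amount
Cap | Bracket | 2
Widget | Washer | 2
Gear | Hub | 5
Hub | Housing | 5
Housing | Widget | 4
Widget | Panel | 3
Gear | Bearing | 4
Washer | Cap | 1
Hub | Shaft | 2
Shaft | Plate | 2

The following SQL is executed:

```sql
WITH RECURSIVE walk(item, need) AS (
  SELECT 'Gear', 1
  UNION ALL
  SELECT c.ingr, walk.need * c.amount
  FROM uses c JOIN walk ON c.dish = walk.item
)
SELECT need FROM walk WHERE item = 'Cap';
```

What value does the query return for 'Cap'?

200

Base: (Gear, need=1).
Iteration 1: components of {Gear} -> Bearing = 1*4 = 4, Hub = 1*5 = 5.
Iteration 2: components of {Bearing,Hub} -> Housing = 5*5 = 25, Shaft = 5*2 = 10.
Iteration 3: components of {Housing,Shaft} -> Plate = 10*2 = 20, Widget = 25*4 = 100.
Iteration 4: components of {Plate,Widget} -> Panel = 100*3 = 300, Washer = 100*2 = 200.
Iteration 5: components of {Panel,Washer} -> Cap = 200*1 = 200.
Iteration 6: components of {Cap} -> Bracket = 200*2 = 400.
Iteration 7: no further components; recursion stops.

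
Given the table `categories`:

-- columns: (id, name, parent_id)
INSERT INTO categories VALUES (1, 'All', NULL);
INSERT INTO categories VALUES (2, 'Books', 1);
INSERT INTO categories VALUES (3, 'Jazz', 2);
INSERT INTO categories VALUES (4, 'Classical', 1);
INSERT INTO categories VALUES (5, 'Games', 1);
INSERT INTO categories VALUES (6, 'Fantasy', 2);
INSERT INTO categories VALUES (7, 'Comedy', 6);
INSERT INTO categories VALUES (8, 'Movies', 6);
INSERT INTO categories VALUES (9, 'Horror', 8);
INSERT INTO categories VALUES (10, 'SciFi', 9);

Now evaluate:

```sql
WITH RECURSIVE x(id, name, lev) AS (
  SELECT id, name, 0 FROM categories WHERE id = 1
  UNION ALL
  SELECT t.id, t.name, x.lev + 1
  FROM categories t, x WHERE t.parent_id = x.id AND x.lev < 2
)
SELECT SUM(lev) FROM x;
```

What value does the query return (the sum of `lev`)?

7

Base: id=1 (All) at lev 0.
Iteration 1: rows with parent_id in {1} -> Books (id 2, lev 1), Classical (id 4, lev 1), Games (id 5, lev 1).
Iteration 2: rows with parent_id in {2,4,5} -> Jazz (id 3, lev 2), Fantasy (id 6, lev 2).
Iteration 3: lev < 2 fails for all current rows; recursion stops.
SUM(lev) = 0 + 1 + 1 + 1 + 2 + 2 = 7.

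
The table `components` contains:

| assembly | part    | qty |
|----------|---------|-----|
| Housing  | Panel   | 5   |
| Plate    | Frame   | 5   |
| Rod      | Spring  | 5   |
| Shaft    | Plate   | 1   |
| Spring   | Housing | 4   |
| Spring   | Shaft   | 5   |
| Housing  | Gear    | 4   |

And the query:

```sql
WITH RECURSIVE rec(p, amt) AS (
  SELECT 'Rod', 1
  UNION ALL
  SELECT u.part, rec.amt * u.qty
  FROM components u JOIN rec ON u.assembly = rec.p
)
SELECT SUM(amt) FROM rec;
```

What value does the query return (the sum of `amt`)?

381

Base: (Rod, amt=1).
Iteration 1: components of {Rod} -> Spring = 1*5 = 5.
Iteration 2: components of {Spring} -> Housing = 5*4 = 20, Shaft = 5*5 = 25.
Iteration 3: components of {Housing,Shaft} -> Gear = 20*4 = 80, Panel = 20*5 = 100, Plate = 25*1 = 25.
Iteration 4: components of {Gear,Panel,Plate} -> Frame = 25*5 = 125.
Iteration 5: no further components; recursion stops.
SUM(amt) = 1 + 5 + 20 + 25 + 100 + 80 + 25 + 125 = 381.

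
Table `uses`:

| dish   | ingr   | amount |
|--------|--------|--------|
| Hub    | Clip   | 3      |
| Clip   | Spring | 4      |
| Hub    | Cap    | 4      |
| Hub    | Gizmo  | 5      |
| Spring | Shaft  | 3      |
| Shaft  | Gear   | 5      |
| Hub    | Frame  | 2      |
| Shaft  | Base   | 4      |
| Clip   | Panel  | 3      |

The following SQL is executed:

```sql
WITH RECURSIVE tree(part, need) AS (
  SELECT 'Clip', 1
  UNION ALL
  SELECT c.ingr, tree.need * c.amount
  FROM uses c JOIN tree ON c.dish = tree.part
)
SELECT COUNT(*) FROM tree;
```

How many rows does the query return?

Base: (Clip, need=1).
Iteration 1: components of {Clip} -> Panel = 1*3 = 3, Spring = 1*4 = 4.
Iteration 2: components of {Panel,Spring} -> Shaft = 4*3 = 12.
Iteration 3: components of {Shaft} -> Base = 12*4 = 48, Gear = 12*5 = 60.
Iteration 4: no further components; recursion stops.
Total rows emitted: 6.

6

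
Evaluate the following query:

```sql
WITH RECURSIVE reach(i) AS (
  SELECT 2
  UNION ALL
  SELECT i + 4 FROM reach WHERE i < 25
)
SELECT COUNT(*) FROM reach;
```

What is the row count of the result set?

7

Base: i=2.
Iteration 1: 2 < 25 holds -> i = 2 + 4 = 6.
Iteration 2: 6 < 25 holds -> i = 6 + 4 = 10.
Iteration 3: 10 < 25 holds -> i = 10 + 4 = 14.
Iteration 4: 14 < 25 holds -> i = 14 + 4 = 18.
Iteration 5: 18 < 25 holds -> i = 18 + 4 = 22.
Iteration 6: 22 < 25 holds -> i = 22 + 4 = 26.
Iteration 7: 26 < 25 fails; recursion stops.
Total rows emitted: 7.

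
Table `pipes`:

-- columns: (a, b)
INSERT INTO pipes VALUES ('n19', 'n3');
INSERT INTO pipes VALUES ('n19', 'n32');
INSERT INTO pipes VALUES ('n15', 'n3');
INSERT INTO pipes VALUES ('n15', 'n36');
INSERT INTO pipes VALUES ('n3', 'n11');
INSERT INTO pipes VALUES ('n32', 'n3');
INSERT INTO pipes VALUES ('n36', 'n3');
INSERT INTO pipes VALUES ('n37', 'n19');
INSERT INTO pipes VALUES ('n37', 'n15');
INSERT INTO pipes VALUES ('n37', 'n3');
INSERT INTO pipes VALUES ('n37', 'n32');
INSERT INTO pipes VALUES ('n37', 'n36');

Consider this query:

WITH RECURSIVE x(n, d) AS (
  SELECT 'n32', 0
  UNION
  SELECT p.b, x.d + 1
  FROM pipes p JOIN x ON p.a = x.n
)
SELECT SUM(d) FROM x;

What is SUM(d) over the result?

Base: (n32, d=0).
Iteration 1: edges from {n32} -> (n3, d=1).
Iteration 2: edges from {n3} -> (n11, d=2).
Iteration 3: no outgoing edges from {n11}; recursion stops.
SUM(d) = 0 + 1 + 2 = 3.

3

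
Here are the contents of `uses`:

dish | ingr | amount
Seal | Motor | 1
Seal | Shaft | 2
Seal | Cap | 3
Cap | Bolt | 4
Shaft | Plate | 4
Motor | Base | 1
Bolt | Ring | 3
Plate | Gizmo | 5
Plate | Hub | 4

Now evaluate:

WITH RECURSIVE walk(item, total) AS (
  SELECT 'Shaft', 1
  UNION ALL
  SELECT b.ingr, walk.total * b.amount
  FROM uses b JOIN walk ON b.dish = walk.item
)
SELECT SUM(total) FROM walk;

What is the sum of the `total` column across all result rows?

41

Base: (Shaft, total=1).
Iteration 1: components of {Shaft} -> Plate = 1*4 = 4.
Iteration 2: components of {Plate} -> Gizmo = 4*5 = 20, Hub = 4*4 = 16.
Iteration 3: no further components; recursion stops.
SUM(total) = 1 + 4 + 20 + 16 = 41.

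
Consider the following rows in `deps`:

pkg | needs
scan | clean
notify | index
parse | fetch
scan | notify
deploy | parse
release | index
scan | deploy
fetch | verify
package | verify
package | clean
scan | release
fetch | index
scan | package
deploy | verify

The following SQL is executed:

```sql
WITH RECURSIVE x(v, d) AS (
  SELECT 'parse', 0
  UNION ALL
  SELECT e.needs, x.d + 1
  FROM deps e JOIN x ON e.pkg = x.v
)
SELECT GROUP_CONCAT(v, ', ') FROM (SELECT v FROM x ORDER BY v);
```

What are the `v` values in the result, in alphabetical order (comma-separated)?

fetch, index, parse, verify

Base: (parse, d=0).
Iteration 1: edges from {parse} -> (fetch, d=1).
Iteration 2: edges from {fetch} -> (index, d=2), (verify, d=2).
Iteration 3: no outgoing edges from {index,verify}; recursion stops.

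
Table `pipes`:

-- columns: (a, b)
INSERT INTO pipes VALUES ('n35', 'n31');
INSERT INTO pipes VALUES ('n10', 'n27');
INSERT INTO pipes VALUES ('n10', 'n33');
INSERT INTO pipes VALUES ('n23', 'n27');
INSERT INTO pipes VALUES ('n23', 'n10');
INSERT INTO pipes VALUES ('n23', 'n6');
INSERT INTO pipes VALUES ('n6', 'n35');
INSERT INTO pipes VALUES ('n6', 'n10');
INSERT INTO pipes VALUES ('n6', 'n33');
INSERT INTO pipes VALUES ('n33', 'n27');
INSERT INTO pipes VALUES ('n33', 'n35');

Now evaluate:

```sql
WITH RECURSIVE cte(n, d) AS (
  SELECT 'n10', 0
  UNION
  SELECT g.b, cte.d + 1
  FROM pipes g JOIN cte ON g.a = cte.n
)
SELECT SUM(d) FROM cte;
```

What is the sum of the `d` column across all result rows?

Base: (n10, d=0).
Iteration 1: edges from {n10} -> (n27, d=1), (n33, d=1).
Iteration 2: edges from {n27,n33} -> (n27, d=2), (n35, d=2).
Iteration 3: edges from {n27,n35} -> (n31, d=3).
Iteration 4: no outgoing edges from {n31}; recursion stops.
SUM(d) = 0 + 1 + 1 + 2 + 2 + 3 = 9.

9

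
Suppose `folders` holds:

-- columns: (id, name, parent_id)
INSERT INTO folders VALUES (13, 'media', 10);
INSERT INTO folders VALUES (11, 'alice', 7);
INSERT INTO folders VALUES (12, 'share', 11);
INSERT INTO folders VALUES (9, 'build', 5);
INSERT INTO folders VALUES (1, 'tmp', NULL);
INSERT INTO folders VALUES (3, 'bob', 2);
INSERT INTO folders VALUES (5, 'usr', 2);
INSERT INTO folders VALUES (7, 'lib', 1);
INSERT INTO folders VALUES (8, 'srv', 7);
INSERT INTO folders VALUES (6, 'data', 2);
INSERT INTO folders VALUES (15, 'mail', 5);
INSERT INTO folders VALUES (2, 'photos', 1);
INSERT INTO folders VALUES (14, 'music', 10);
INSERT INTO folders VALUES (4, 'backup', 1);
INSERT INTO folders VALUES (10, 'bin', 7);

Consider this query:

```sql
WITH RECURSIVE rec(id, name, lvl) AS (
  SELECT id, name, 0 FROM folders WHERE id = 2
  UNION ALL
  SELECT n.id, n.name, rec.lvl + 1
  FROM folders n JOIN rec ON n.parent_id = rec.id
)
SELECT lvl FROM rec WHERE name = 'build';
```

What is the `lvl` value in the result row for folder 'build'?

2

Base: id=2 (photos) at lvl 0.
Iteration 1: rows with parent_id in {2} -> bob (id 3, lvl 1), usr (id 5, lvl 1), data (id 6, lvl 1).
Iteration 2: rows with parent_id in {3,5,6} -> build (id 9, lvl 2), mail (id 15, lvl 2).
Iteration 3: no rows with parent_id in {9,15}; recursion stops.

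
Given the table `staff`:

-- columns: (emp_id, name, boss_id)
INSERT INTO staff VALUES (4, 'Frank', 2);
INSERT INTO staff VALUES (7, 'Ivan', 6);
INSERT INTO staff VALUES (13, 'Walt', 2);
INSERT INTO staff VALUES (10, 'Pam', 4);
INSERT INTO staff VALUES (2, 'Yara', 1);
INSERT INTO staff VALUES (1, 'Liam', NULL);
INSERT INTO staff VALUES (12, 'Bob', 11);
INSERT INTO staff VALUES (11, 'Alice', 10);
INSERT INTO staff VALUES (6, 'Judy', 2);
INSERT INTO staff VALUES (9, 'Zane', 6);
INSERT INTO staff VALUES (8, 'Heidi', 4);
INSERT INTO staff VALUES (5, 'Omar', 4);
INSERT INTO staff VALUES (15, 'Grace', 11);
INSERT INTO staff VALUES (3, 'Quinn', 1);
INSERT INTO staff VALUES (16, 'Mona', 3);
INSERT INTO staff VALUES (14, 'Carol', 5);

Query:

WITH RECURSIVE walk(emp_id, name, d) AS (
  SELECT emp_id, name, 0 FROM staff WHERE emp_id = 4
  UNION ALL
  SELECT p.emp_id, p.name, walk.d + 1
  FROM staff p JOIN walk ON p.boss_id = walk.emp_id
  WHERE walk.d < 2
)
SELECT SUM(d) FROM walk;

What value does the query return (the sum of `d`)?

Base: emp_id=4 (Frank) at d 0.
Iteration 1: rows with boss_id in {4} -> Omar (id 5, d 1), Heidi (id 8, d 1), Pam (id 10, d 1).
Iteration 2: rows with boss_id in {5,8,10} -> Alice (id 11, d 2), Carol (id 14, d 2).
Iteration 3: d < 2 fails for all current rows; recursion stops.
SUM(d) = 0 + 1 + 1 + 1 + 2 + 2 = 7.

7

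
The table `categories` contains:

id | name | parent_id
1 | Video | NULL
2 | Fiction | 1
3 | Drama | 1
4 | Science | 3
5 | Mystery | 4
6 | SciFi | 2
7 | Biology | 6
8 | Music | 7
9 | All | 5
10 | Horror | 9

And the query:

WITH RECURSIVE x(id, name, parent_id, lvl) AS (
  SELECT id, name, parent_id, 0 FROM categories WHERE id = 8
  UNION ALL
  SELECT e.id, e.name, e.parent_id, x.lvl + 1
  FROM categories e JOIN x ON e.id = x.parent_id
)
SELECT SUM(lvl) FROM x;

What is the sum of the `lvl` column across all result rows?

10

Base: id=8 (Music), parent_id=7, lvl 0.
Iteration 1: join on id=7 -> Biology (id 7, parent_id=6, lvl 1).
Iteration 2: join on id=6 -> SciFi (id 6, parent_id=2, lvl 2).
Iteration 3: join on id=2 -> Fiction (id 2, parent_id=1, lvl 3).
Iteration 4: join on id=1 -> Video (id 1, parent_id=NULL, lvl 4).
Iteration 5: parent_id is NULL; no match; recursion stops.
SUM(lvl) = 0 + 1 + 2 + 3 + 4 = 10.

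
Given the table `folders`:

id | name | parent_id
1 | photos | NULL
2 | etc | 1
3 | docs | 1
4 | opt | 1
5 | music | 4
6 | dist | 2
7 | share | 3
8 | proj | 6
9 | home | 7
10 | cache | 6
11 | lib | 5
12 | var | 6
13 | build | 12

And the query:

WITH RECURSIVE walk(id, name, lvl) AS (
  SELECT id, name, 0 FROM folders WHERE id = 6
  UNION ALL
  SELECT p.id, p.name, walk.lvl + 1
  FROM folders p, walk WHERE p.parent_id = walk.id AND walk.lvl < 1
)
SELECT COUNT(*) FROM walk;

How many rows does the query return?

4

Base: id=6 (dist) at lvl 0.
Iteration 1: rows with parent_id in {6} -> proj (id 8, lvl 1), cache (id 10, lvl 1), var (id 12, lvl 1).
Iteration 2: lvl < 1 fails for all current rows; recursion stops.
Total rows emitted: 4.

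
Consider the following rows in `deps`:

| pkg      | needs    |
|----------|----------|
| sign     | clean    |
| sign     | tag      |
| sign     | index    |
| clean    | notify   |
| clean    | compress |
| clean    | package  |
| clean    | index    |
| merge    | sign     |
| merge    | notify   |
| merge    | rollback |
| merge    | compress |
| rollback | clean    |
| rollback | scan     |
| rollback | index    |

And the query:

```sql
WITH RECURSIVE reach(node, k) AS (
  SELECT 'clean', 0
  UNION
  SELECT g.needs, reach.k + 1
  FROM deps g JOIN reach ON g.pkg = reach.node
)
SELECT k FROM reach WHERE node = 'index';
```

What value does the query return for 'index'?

1

Base: (clean, k=0).
Iteration 1: edges from {clean} -> (compress, k=1), (index, k=1), (notify, k=1), (package, k=1).
Iteration 2: no outgoing edges from {compress,index,notify,package}; recursion stops.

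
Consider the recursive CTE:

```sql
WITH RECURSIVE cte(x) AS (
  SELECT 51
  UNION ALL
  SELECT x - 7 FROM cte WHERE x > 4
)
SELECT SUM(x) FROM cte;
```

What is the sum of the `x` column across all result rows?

Base: x=51.
Iteration 1: 51 > 4 holds -> x = 51 - 7 = 44.
Iteration 2: 44 > 4 holds -> x = 44 - 7 = 37.
Iteration 3: 37 > 4 holds -> x = 37 - 7 = 30.
Iteration 4: 30 > 4 holds -> x = 30 - 7 = 23.
Iteration 5: 23 > 4 holds -> x = 23 - 7 = 16.
Iteration 6: 16 > 4 holds -> x = 16 - 7 = 9.
Iteration 7: 9 > 4 holds -> x = 9 - 7 = 2.
Iteration 8: 2 > 4 fails; recursion stops.
SUM(x) = 51 + 44 + 37 + 30 + 23 + 16 + 9 + 2 = 212.

212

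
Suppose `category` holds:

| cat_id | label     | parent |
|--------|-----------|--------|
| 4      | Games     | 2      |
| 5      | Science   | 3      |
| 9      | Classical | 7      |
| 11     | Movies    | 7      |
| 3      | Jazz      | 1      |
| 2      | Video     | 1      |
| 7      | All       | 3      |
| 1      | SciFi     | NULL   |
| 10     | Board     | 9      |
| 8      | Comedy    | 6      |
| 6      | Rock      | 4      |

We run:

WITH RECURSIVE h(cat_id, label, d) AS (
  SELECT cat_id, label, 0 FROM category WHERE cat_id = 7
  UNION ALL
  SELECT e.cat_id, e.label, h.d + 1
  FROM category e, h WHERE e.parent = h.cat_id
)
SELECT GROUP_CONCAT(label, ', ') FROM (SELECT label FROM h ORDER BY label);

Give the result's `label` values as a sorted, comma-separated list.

Base: cat_id=7 (All) at d 0.
Iteration 1: rows with parent in {7} -> Classical (id 9, d 1), Movies (id 11, d 1).
Iteration 2: rows with parent in {9,11} -> Board (id 10, d 2).
Iteration 3: no rows with parent in {10}; recursion stops.

All, Board, Classical, Movies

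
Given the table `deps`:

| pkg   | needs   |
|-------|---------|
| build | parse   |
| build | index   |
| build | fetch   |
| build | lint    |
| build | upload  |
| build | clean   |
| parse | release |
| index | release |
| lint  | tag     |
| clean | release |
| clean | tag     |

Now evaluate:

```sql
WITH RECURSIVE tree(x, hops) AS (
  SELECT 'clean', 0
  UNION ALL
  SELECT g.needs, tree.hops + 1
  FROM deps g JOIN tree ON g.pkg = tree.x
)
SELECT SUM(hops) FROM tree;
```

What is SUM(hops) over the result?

Base: (clean, hops=0).
Iteration 1: edges from {clean} -> (release, hops=1), (tag, hops=1).
Iteration 2: no outgoing edges from {release,tag}; recursion stops.
SUM(hops) = 0 + 1 + 1 = 2.

2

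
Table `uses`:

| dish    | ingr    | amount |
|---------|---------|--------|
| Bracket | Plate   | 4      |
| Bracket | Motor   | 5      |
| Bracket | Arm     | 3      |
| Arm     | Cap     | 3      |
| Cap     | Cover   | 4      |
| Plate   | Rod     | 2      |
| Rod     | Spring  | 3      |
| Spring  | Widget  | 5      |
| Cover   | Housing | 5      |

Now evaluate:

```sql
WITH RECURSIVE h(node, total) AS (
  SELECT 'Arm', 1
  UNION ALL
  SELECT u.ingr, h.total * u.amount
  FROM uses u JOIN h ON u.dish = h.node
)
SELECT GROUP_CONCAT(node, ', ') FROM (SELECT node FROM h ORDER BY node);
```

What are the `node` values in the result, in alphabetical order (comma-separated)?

Arm, Cap, Cover, Housing

Base: (Arm, total=1).
Iteration 1: components of {Arm} -> Cap = 1*3 = 3.
Iteration 2: components of {Cap} -> Cover = 3*4 = 12.
Iteration 3: components of {Cover} -> Housing = 12*5 = 60.
Iteration 4: no further components; recursion stops.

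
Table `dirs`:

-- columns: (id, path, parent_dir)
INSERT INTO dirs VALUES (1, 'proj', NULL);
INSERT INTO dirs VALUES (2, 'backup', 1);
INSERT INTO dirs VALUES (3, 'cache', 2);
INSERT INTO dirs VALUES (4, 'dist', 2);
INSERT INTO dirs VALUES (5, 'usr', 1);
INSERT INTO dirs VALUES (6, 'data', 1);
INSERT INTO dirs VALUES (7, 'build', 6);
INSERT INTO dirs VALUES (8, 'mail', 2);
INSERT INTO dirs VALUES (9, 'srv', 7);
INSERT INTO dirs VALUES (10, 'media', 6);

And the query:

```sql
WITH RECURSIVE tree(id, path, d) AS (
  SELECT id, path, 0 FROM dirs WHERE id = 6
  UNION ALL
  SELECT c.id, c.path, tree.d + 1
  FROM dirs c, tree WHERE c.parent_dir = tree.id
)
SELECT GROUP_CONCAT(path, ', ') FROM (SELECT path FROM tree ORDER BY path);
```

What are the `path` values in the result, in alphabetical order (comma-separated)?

Base: id=6 (data) at d 0.
Iteration 1: rows with parent_dir in {6} -> build (id 7, d 1), media (id 10, d 1).
Iteration 2: rows with parent_dir in {7,10} -> srv (id 9, d 2).
Iteration 3: no rows with parent_dir in {9}; recursion stops.

build, data, media, srv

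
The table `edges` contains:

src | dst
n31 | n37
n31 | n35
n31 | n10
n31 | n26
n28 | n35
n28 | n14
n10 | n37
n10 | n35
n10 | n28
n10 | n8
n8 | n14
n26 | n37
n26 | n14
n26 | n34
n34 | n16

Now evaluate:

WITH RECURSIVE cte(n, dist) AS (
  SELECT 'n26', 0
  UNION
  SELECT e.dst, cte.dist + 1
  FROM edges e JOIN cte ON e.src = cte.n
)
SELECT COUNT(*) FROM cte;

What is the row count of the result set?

Base: (n26, dist=0).
Iteration 1: edges from {n26} -> (n14, dist=1), (n34, dist=1), (n37, dist=1).
Iteration 2: edges from {n14,n34,n37} -> (n16, dist=2).
Iteration 3: no outgoing edges from {n16}; recursion stops.
Total rows emitted: 5.

5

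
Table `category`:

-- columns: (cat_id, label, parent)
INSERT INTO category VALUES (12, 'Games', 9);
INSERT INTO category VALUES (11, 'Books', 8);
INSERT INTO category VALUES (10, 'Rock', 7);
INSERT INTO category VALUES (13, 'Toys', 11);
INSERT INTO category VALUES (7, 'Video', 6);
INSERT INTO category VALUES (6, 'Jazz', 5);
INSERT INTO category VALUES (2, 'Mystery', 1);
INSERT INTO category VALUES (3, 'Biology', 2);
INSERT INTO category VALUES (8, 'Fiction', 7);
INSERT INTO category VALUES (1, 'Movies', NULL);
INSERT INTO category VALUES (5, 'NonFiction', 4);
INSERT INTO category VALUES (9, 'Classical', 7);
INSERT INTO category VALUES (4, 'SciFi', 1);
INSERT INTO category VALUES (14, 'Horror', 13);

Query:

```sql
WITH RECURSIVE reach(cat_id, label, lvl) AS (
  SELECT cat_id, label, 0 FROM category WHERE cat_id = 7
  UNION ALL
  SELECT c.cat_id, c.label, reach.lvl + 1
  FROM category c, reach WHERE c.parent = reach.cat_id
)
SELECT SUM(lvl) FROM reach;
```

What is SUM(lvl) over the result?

14

Base: cat_id=7 (Video) at lvl 0.
Iteration 1: rows with parent in {7} -> Fiction (id 8, lvl 1), Classical (id 9, lvl 1), Rock (id 10, lvl 1).
Iteration 2: rows with parent in {8,9,10} -> Books (id 11, lvl 2), Games (id 12, lvl 2).
Iteration 3: rows with parent in {11,12} -> Toys (id 13, lvl 3).
Iteration 4: rows with parent in {13} -> Horror (id 14, lvl 4).
Iteration 5: no rows with parent in {14}; recursion stops.
SUM(lvl) = 0 + 1 + 1 + 1 + 2 + 2 + 3 + 4 = 14.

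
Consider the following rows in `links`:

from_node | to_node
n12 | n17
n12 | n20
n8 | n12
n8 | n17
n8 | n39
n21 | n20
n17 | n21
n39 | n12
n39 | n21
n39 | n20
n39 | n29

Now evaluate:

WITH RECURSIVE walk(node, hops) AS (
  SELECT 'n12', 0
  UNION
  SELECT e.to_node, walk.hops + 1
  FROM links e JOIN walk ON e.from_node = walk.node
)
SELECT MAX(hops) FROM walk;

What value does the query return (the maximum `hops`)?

Base: (n12, hops=0).
Iteration 1: edges from {n12} -> (n17, hops=1), (n20, hops=1).
Iteration 2: edges from {n17,n20} -> (n21, hops=2).
Iteration 3: edges from {n21} -> (n20, hops=3).
Iteration 4: no outgoing edges from {n20}; recursion stops.
hops values: 0, 1, 1, 2, 3; the maximum is 3.

3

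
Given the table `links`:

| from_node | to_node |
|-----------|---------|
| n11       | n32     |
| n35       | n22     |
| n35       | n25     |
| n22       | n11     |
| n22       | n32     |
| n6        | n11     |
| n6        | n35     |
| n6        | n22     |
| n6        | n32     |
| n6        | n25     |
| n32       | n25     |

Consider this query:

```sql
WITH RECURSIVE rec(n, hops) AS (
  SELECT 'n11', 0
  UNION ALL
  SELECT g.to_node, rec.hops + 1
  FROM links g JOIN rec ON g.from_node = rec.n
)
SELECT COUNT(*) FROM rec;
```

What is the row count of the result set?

Base: (n11, hops=0).
Iteration 1: edges from {n11} -> (n32, hops=1).
Iteration 2: edges from {n32} -> (n25, hops=2).
Iteration 3: no outgoing edges from {n25}; recursion stops.
Total rows emitted: 3.

3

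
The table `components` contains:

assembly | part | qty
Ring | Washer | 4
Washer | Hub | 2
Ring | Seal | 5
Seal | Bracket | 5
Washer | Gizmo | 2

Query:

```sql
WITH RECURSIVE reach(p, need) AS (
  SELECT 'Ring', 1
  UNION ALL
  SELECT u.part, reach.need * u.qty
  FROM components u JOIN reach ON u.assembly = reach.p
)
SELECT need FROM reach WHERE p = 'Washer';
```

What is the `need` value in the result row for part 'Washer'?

Base: (Ring, need=1).
Iteration 1: components of {Ring} -> Seal = 1*5 = 5, Washer = 1*4 = 4.
Iteration 2: components of {Seal,Washer} -> Bracket = 5*5 = 25, Gizmo = 4*2 = 8, Hub = 4*2 = 8.
Iteration 3: no further components; recursion stops.

4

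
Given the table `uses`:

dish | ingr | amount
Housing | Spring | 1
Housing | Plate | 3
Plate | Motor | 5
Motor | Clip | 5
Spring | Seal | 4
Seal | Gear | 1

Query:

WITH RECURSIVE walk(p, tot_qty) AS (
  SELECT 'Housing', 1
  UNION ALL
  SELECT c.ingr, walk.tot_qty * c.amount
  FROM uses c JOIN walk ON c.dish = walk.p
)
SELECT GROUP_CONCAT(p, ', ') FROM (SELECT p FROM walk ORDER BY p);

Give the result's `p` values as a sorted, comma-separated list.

Base: (Housing, tot_qty=1).
Iteration 1: components of {Housing} -> Plate = 1*3 = 3, Spring = 1*1 = 1.
Iteration 2: components of {Plate,Spring} -> Motor = 3*5 = 15, Seal = 1*4 = 4.
Iteration 3: components of {Motor,Seal} -> Clip = 15*5 = 75, Gear = 4*1 = 4.
Iteration 4: no further components; recursion stops.

Clip, Gear, Housing, Motor, Plate, Seal, Spring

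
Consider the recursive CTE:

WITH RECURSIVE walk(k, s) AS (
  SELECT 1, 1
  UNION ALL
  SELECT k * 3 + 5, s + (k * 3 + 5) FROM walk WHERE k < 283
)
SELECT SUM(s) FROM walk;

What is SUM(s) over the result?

1848

Base: k=1, s=1.
Iteration 1: 1 < 283 holds -> k = 1 * 3 + 5 = 8, s = 1 + 8 = 9.
Iteration 2: 8 < 283 holds -> k = 8 * 3 + 5 = 29, s = 9 + 29 = 38.
Iteration 3: 29 < 283 holds -> k = 29 * 3 + 5 = 92, s = 38 + 92 = 130.
Iteration 4: 92 < 283 holds -> k = 92 * 3 + 5 = 281, s = 130 + 281 = 411.
Iteration 5: 281 < 283 holds -> k = 281 * 3 + 5 = 848, s = 411 + 848 = 1259.
Iteration 6: 848 < 283 fails; recursion stops.
SUM(s) = 1 + 9 + 38 + 130 + 411 + 1259 = 1848.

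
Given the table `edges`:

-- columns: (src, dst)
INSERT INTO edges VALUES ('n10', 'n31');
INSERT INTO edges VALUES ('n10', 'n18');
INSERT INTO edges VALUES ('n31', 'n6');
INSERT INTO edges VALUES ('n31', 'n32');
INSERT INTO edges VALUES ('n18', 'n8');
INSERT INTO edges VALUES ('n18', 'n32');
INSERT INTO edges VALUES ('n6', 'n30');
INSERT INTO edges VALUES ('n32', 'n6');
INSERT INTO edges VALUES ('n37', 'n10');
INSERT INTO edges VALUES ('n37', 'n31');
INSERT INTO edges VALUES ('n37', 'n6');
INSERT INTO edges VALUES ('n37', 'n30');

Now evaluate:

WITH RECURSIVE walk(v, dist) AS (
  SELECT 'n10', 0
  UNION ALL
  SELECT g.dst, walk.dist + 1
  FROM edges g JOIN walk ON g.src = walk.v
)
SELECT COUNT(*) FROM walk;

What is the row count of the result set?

12

Base: (n10, dist=0).
Iteration 1: edges from {n10} -> (n18, dist=1), (n31, dist=1).
Iteration 2: edges from {n18,n31} -> (n32, dist=2) x2, (n6, dist=2), (n8, dist=2). [UNION ALL keeps all 4 new rows, including repeats]
Iteration 3: edges from {n32,n6,n8} -> (n30, dist=3), (n6, dist=3) x2. [UNION ALL keeps all 3 new rows, including repeats]
Iteration 4: edges from {n30,n6} -> (n30, dist=4) x2. [UNION ALL keeps all 2 new rows, including repeats]
Iteration 5: no outgoing edges from {n30}; recursion stops.
Total rows emitted: 12.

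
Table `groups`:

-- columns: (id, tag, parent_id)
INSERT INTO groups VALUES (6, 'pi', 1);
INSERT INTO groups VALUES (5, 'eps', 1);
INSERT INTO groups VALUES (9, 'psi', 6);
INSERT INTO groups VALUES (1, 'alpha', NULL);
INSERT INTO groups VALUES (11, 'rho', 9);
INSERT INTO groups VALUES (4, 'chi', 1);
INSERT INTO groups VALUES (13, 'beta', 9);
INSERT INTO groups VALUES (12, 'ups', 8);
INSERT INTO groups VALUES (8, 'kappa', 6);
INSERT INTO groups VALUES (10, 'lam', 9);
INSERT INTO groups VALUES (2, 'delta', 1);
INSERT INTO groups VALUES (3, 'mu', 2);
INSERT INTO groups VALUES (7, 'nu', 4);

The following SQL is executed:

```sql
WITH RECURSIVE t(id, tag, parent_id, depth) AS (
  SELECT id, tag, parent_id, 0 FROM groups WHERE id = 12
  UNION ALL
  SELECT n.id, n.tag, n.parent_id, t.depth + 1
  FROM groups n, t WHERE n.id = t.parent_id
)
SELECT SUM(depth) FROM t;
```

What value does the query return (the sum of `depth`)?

Base: id=12 (ups), parent_id=8, depth 0.
Iteration 1: join on id=8 -> kappa (id 8, parent_id=6, depth 1).
Iteration 2: join on id=6 -> pi (id 6, parent_id=1, depth 2).
Iteration 3: join on id=1 -> alpha (id 1, parent_id=NULL, depth 3).
Iteration 4: parent_id is NULL; no match; recursion stops.
SUM(depth) = 0 + 1 + 2 + 3 = 6.

6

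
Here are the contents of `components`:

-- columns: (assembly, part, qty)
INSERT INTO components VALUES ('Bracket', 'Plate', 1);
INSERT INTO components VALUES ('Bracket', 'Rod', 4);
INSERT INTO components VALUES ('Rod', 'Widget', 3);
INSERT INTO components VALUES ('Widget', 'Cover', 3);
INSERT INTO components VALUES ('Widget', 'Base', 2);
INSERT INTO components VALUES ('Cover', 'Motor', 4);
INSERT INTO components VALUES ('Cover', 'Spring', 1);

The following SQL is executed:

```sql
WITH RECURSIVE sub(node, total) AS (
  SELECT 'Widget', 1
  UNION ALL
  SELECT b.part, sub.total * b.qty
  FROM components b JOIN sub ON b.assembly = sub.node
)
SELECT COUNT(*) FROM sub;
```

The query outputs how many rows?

5

Base: (Widget, total=1).
Iteration 1: components of {Widget} -> Base = 1*2 = 2, Cover = 1*3 = 3.
Iteration 2: components of {Base,Cover} -> Motor = 3*4 = 12, Spring = 3*1 = 3.
Iteration 3: no further components; recursion stops.
Total rows emitted: 5.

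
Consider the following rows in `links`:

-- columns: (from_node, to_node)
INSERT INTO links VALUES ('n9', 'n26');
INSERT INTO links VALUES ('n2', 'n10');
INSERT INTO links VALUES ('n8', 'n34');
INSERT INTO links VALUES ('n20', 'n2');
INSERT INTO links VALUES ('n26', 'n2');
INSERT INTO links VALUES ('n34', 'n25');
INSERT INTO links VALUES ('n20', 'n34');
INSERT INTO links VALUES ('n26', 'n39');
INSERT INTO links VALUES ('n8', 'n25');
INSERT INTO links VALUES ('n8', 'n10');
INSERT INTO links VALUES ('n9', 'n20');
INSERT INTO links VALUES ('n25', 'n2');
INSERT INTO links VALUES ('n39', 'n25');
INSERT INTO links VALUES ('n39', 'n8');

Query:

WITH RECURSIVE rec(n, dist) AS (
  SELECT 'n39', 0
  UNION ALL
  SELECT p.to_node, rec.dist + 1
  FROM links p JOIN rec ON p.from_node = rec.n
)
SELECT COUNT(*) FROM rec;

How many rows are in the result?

13

Base: (n39, dist=0).
Iteration 1: edges from {n39} -> (n25, dist=1), (n8, dist=1).
Iteration 2: edges from {n25,n8} -> (n10, dist=2), (n2, dist=2), (n25, dist=2), (n34, dist=2).
Iteration 3: edges from {n10,n2,n25,n34} -> (n10, dist=3), (n2, dist=3), (n25, dist=3).
Iteration 4: edges from {n10,n2,n25} -> (n10, dist=4), (n2, dist=4).
Iteration 5: edges from {n10,n2} -> (n10, dist=5).
Iteration 6: no outgoing edges from {n10}; recursion stops.
Total rows emitted: 13.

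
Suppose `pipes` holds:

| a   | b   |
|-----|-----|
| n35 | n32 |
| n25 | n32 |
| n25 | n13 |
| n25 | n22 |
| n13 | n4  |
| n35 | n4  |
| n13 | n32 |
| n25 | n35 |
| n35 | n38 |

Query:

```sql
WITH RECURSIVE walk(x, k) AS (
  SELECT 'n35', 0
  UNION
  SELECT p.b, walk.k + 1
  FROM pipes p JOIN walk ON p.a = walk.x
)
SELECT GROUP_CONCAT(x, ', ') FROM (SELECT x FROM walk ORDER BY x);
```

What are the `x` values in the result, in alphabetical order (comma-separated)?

n32, n35, n38, n4

Base: (n35, k=0).
Iteration 1: edges from {n35} -> (n32, k=1), (n38, k=1), (n4, k=1).
Iteration 2: no outgoing edges from {n32,n38,n4}; recursion stops.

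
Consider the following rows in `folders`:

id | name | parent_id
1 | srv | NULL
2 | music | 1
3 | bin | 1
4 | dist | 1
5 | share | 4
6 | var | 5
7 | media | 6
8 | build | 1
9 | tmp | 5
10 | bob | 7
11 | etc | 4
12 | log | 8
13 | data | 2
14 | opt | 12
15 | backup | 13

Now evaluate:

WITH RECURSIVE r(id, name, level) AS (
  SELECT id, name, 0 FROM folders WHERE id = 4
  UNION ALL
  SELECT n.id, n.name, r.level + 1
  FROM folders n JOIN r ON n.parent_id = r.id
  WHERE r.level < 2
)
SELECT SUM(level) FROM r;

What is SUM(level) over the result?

6

Base: id=4 (dist) at level 0.
Iteration 1: rows with parent_id in {4} -> share (id 5, level 1), etc (id 11, level 1).
Iteration 2: rows with parent_id in {5,11} -> var (id 6, level 2), tmp (id 9, level 2).
Iteration 3: level < 2 fails for all current rows; recursion stops.
SUM(level) = 0 + 1 + 1 + 2 + 2 = 6.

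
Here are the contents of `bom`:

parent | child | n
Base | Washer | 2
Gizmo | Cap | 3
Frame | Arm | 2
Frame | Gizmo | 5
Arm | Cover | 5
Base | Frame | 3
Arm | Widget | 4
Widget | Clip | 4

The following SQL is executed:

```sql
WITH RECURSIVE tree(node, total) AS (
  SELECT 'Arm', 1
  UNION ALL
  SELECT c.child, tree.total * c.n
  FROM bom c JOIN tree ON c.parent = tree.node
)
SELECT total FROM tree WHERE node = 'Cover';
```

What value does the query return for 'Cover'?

5

Base: (Arm, total=1).
Iteration 1: components of {Arm} -> Cover = 1*5 = 5, Widget = 1*4 = 4.
Iteration 2: components of {Cover,Widget} -> Clip = 4*4 = 16.
Iteration 3: no further components; recursion stops.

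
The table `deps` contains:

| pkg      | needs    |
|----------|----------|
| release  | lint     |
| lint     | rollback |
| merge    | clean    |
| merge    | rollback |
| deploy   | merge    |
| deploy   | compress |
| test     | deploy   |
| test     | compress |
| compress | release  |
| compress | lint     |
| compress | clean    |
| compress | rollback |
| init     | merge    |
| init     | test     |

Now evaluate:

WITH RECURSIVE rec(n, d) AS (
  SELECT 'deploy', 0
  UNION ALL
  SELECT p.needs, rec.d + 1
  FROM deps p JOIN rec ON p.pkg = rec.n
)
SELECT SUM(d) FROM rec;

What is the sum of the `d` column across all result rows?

24

Base: (deploy, d=0).
Iteration 1: edges from {deploy} -> (compress, d=1), (merge, d=1).
Iteration 2: edges from {compress,merge} -> (clean, d=2) x2, (lint, d=2), (release, d=2), (rollback, d=2) x2. [UNION ALL keeps all 6 new rows, including repeats]
Iteration 3: edges from {clean,lint,release,rollback} -> (lint, d=3), (rollback, d=3).
Iteration 4: edges from {lint,rollback} -> (rollback, d=4).
Iteration 5: no outgoing edges from {rollback}; recursion stops.
SUM(d) = 0 + 1 + 1 + 2 + 2 + 2 + 2 + 2 + 2 + 3 + 3 + 4 = 24.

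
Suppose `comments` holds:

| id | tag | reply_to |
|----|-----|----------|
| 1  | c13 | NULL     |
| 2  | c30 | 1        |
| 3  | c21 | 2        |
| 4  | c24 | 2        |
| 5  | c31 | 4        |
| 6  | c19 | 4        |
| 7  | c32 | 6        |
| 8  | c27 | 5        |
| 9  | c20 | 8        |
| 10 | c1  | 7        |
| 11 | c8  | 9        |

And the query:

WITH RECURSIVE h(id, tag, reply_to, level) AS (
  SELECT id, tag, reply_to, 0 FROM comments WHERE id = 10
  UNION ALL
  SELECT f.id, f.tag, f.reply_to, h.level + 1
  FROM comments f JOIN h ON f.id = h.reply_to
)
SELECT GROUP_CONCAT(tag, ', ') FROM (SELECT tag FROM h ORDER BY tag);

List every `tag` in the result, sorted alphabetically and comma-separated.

c1, c13, c19, c24, c30, c32

Base: id=10 (c1), reply_to=7, level 0.
Iteration 1: join on id=7 -> c32 (id 7, reply_to=6, level 1).
Iteration 2: join on id=6 -> c19 (id 6, reply_to=4, level 2).
Iteration 3: join on id=4 -> c24 (id 4, reply_to=2, level 3).
Iteration 4: join on id=2 -> c30 (id 2, reply_to=1, level 4).
Iteration 5: join on id=1 -> c13 (id 1, reply_to=NULL, level 5).
Iteration 6: reply_to is NULL; no match; recursion stops.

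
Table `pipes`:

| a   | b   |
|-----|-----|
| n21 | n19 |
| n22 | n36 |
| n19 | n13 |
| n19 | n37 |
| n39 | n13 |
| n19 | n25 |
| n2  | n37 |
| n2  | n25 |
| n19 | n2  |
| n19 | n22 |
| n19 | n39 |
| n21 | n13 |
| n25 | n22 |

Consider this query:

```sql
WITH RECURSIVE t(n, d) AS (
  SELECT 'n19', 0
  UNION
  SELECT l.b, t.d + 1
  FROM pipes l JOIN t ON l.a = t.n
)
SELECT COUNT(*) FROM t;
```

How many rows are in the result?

Base: (n19, d=0).
Iteration 1: edges from {n19} -> (n13, d=1), (n2, d=1), (n22, d=1), (n25, d=1), (n37, d=1), (n39, d=1).
Iteration 2: edges from {n13,n2,n22,n25,n37,n39} -> (n13, d=2), (n22, d=2), (n25, d=2), (n36, d=2), (n37, d=2).
Iteration 3: edges from {n13,n22,n25,n36,n37} -> (n22, d=3), (n36, d=3).
Iteration 4: edges from {n22,n36} -> (n36, d=4).
Iteration 5: no outgoing edges from {n36}; recursion stops.
Total rows emitted: 15.

15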